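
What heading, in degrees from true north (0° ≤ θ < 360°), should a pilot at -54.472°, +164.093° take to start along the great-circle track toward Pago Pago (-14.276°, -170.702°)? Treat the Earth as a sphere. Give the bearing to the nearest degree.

Δλ = -170.702 − 164.093 = -334.795°; wrapped into (−180°, 180°]: 25.205°.
θ = atan2( sin Δλ · cos φ₂ , cos φ₁ · sin φ₂ − sin φ₁ · cos φ₂ · cos Δλ )
  = atan2(0.41271, 0.57031) = 35.891° → normalised to [0°, 360°): 35.891°.

36°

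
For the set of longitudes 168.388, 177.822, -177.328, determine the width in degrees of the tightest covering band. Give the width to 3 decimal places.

14.284°

Sort the longitudes: -177.328°, +168.388°, +177.822°.
Eastward gaps between consecutive values (wrapping around): 345.716°, 9.434°, 4.850°.
Largest gap = 345.716° ⇒ minimal covering band is its complement: 360° − 345.716° = 14.284°.
Band runs from +168.388° eastward to -177.328°, crossing the antimeridian.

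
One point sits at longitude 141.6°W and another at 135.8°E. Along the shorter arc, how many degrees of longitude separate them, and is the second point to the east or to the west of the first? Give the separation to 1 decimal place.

Raw difference: 135.8 − -141.6 = 277.4°.
Normalise into (−180°, 180°]: 277.4° − 360° = -82.6°.
Negative ⇒ the second point lies to the west; separation 82.6°.

82.6° west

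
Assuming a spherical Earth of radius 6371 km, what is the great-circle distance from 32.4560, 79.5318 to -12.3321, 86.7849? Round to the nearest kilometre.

5040 km

Δλ = 86.7849 − 79.5318 = 7.2531°.
Δφ = -12.3321 − 32.4560 = -44.7881°.
a = sin²(Δφ/2) + cos φ₁ · cos φ₂ · sin²(Δλ/2) = 0.148440.
c = 2·atan2(√a, √(1−a)) = 0.79102 rad → d = 6371·c ≈ 5039.58 km.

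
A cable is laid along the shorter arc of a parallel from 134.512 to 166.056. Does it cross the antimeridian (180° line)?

No

Signed shortest Δλ = ((166.056 − 134.512 + 180) mod 360) − 180 = 31.544°.
Going east by 31.544° from +134.512° reaches +166.056° without touching 180°.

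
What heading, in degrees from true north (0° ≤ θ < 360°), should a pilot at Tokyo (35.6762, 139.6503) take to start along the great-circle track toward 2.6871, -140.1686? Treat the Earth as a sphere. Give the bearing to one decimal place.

93.6°

Δλ = -140.1686 − 139.6503 = -279.8189°; wrapped into (−180°, 180°]: 80.1811°.
θ = atan2( sin Δλ · cos φ₂ , cos φ₁ · sin φ₂ − sin φ₁ · cos φ₂ · cos Δλ )
  = atan2(0.98427, -0.06126) = 93.562° → normalised to [0°, 360°): 93.562°.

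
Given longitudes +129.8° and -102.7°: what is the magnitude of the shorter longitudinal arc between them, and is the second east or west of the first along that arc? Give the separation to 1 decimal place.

Raw difference: -102.7 − 129.8 = -232.5°.
Normalise into (−180°, 180°]: -232.5° + 360° = 127.5°.
Positive ⇒ the second point lies to the east; separation 127.5°.

127.5° east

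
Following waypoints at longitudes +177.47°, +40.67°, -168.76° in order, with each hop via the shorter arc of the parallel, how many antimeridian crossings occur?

1

Leg 1: +177.47° → +40.67°, shortest Δλ = -136.8° (west) — does not cross 180°.
Leg 2: +40.67° → -168.76°, shortest Δλ = 150.57° (east) — crosses 180°.
Total crossings: 1.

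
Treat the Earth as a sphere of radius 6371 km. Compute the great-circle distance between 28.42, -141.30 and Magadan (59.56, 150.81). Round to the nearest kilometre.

Δλ = 150.81 − -141.30 = 292.11°; wrapped into (−180°, 180°]: -67.89°.
Δφ = 59.56 − 28.42 = 31.14°.
a = sin²(Δφ/2) + cos φ₁ · cos φ₂ · sin²(Δλ/2) = 0.210981.
c = 2·atan2(√a, √(1−a)) = 0.95447 rad → d = 6371·c ≈ 6080.95 km.

6081 km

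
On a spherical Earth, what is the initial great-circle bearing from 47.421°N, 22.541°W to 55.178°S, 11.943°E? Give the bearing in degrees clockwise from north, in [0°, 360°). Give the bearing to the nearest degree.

160°

Δλ = 11.943 − -22.541 = 34.484°.
θ = atan2( sin Δλ · cos φ₂ , cos φ₁ · sin φ₂ − sin φ₁ · cos φ₂ · cos Δλ )
  = atan2(0.32330, -0.90204) = 160.282° → normalised to [0°, 360°): 160.282°.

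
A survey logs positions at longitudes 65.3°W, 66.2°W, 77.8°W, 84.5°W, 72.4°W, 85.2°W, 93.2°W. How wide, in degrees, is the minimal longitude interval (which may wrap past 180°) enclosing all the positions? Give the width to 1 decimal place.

Sort the longitudes: -93.2°, -85.2°, -84.5°, -77.8°, -72.4°, -66.2°, -65.3°.
Eastward gaps between consecutive values (wrapping around): 8.0°, 0.7°, 6.7°, 5.4°, 6.2°, 0.9°, 332.1°.
Largest gap = 332.1° ⇒ minimal covering band is its complement: 360° − 332.1° = 27.9°.
Band runs from -93.2° eastward to -65.3°.

27.9°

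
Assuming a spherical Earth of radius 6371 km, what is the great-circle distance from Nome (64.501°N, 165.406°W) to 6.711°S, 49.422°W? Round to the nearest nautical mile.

6426 nmi

Δλ = -49.422 − -165.406 = 115.984°.
Δφ = -6.711 − 64.501 = -71.212°.
a = sin²(Δφ/2) + cos φ₁ · cos φ₂ · sin²(Δλ/2) = 0.646397.
c = 2·atan2(√a, √(1−a)) = 1.86794 rad → d = 6371·c ≈ 11900.68 km ≈ 6425.85 nmi.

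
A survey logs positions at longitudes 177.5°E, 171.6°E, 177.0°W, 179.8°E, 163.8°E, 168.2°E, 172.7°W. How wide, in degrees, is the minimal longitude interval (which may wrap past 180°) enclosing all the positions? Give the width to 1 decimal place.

Sort the longitudes: -177.0°, -172.7°, +163.8°, +168.2°, +171.6°, +177.5°, +179.8°.
Eastward gaps between consecutive values (wrapping around): 4.3°, 336.5°, 4.4°, 3.4°, 5.9°, 2.3°, 3.2°.
Largest gap = 336.5° ⇒ minimal covering band is its complement: 360° − 336.5° = 23.5°.
Band runs from +163.8° eastward to -172.7°, crossing the antimeridian.

23.5°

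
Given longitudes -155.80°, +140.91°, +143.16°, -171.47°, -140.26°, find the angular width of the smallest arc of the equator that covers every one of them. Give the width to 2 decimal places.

Sort the longitudes: -171.47°, -155.80°, -140.26°, +140.91°, +143.16°.
Eastward gaps between consecutive values (wrapping around): 15.67°, 15.54°, 281.17°, 2.25°, 45.37°.
Largest gap = 281.17° ⇒ minimal covering band is its complement: 360° − 281.17° = 78.83°.
Band runs from +140.91° eastward to -140.26°, crossing the antimeridian.

78.83°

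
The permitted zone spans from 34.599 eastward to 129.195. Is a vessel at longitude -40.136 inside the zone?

Band width going east from +34.599° to +129.195°: ((129.195 − 34.599) mod 360) = 94.596°.
Offset of -40.136° east of the west edge: ((-40.136 − 34.599) mod 360) = 285.265°.
285.265° > 94.596° ⇒ outside.

No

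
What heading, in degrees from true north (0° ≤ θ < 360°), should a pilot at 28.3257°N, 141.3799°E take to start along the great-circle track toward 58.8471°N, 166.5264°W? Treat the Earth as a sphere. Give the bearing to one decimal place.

Δλ = -166.5264 − 141.3799 = -307.9063°; wrapped into (−180°, 180°]: 52.0937°.
θ = atan2( sin Δλ · cos φ₂ , cos φ₁ · sin φ₂ − sin φ₁ · cos φ₂ · cos Δλ )
  = atan2(0.40818, 0.60252) = 34.116° → normalised to [0°, 360°): 34.116°.

34.1°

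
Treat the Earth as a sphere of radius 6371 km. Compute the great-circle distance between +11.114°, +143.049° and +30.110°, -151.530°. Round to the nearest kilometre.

7035 km

Δλ = -151.530 − 143.049 = -294.579°; wrapped into (−180°, 180°]: 65.421°.
Δφ = 30.110 − 11.114 = 18.996°.
a = sin²(Δφ/2) + cos φ₁ · cos φ₂ · sin²(Δλ/2) = 0.275113.
c = 2·atan2(√a, √(1−a)) = 1.10428 rad → d = 6371·c ≈ 7035.39 km.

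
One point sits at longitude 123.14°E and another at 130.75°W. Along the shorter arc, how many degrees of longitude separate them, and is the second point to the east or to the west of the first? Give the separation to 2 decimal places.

Raw difference: -130.75 − 123.14 = -253.89°.
Normalise into (−180°, 180°]: -253.89° + 360° = 106.11°.
Positive ⇒ the second point lies to the east; separation 106.11°.

106.11° east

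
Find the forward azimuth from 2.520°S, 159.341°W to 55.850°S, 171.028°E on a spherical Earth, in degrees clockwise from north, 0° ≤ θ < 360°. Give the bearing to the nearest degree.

Δλ = 171.028 − -159.341 = 330.369°; wrapped into (−180°, 180°]: -29.631°.
θ = atan2( sin Δλ · cos φ₂ , cos φ₁ · sin φ₂ − sin φ₁ · cos φ₂ · cos Δλ )
  = atan2(-0.27754, -0.80532) = -160.984° → normalised to [0°, 360°): 199.016°.

199°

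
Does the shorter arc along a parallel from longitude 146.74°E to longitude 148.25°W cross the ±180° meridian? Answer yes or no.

Naïve |-148.25 − 146.74| = 294.99° > 180°, so the shorter arc goes the other way round — across 180°.
Signed shortest Δλ = ((-148.25 − 146.74 + 180) mod 360) − 180 = 65.01°.
Going east by 65.01° from +146.74° passes through 180° before reaching -148.25°.

Yes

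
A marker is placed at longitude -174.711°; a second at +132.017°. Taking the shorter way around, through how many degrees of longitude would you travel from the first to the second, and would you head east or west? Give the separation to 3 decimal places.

Raw difference: 132.017 − -174.711 = 306.728°.
Normalise into (−180°, 180°]: 306.728° − 360° = -53.272°.
Negative ⇒ the second point lies to the west; separation 53.272°.

53.272° west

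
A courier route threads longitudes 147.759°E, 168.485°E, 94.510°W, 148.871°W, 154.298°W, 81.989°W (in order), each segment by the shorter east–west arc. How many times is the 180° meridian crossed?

1

Leg 1: +147.759° → +168.485°, shortest Δλ = 20.726° (east) — does not cross 180°.
Leg 2: +168.485° → -94.510°, shortest Δλ = 97.005° (east) — crosses 180°.
Leg 3: -94.510° → -148.871°, shortest Δλ = -54.361° (west) — does not cross 180°.
Leg 4: -148.871° → -154.298°, shortest Δλ = -5.427° (west) — does not cross 180°.
Leg 5: -154.298° → -81.989°, shortest Δλ = 72.309° (east) — does not cross 180°.
Total crossings: 1.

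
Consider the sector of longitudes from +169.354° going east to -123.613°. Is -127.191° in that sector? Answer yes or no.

Band width going east from +169.354° to -123.613°: ((-123.613 − 169.354) mod 360) = 67.033°.
Offset of -127.191° east of the west edge: ((-127.191 − 169.354) mod 360) = 63.455°.
63.455° ≤ 67.033° ⇒ inside.

Yes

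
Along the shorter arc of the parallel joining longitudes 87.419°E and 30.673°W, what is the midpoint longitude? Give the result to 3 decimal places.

Signed shortest Δλ from +87.419° to -30.673° is -118.092°.
Midpoint longitude = +87.419° + (-118.092°)/2 = +87.419° − 59.046° = +28.373°.

28.373°E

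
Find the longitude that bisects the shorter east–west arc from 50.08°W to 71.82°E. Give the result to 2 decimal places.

10.87°E

Signed shortest Δλ from -50.08° to +71.82° is +121.90°.
Midpoint longitude = -50.08° + (+121.90°)/2 = -50.08° + 60.95° = +10.87°.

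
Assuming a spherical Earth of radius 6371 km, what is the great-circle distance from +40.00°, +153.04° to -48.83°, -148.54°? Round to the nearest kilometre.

11419 km

Δλ = -148.54 − 153.04 = -301.58°; wrapped into (−180°, 180°]: 58.42°.
Δφ = -48.83 − 40.00 = -88.83°.
a = sin²(Δφ/2) + cos φ₁ · cos φ₂ · sin²(Δλ/2) = 0.609889.
c = 2·atan2(√a, √(1−a)) = 1.79238 rad → d = 6371·c ≈ 11419.27 km.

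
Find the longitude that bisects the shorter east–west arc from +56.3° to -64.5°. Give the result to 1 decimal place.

Signed shortest Δλ from +56.3° to -64.5° is -120.8°.
Midpoint longitude = +56.3° + (-120.8°)/2 = +56.3° − 60.4° = -4.1°.

-4.1°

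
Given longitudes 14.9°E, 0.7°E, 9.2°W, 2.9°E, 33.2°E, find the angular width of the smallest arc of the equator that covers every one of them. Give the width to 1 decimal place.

42.4°

Sort the longitudes: -9.2°, +0.7°, +2.9°, +14.9°, +33.2°.
Eastward gaps between consecutive values (wrapping around): 9.9°, 2.2°, 12.0°, 18.3°, 317.6°.
Largest gap = 317.6° ⇒ minimal covering band is its complement: 360° − 317.6° = 42.4°.
Band runs from -9.2° eastward to +33.2°.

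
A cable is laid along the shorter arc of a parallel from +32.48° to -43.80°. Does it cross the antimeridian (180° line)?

Signed shortest Δλ = ((-43.80 − 32.48 + 180) mod 360) − 180 = -76.28°.
Going west by 76.28° from +32.48° reaches -43.80° without touching 180°.

No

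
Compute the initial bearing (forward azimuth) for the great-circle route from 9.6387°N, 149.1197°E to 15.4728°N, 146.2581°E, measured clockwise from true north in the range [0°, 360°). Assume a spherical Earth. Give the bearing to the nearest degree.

Δλ = 146.2581 − 149.1197 = -2.8616°.
θ = atan2( sin Δλ · cos φ₂ , cos φ₁ · sin φ₂ − sin φ₁ · cos φ₂ · cos Δλ )
  = atan2(-0.04811, 0.10185) = -25.286° → normalised to [0°, 360°): 334.714°.

335°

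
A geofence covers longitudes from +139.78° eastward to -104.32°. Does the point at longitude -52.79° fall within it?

Band width going east from +139.78° to -104.32°: ((-104.32 − 139.78) mod 360) = 115.90°.
Offset of -52.79° east of the west edge: ((-52.79 − 139.78) mod 360) = 167.43°.
167.43° > 115.90° ⇒ outside.

No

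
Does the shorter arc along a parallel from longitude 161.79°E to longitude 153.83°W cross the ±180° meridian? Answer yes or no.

Naïve |-153.83 − 161.79| = 315.62° > 180°, so the shorter arc goes the other way round — across 180°.
Signed shortest Δλ = ((-153.83 − 161.79 + 180) mod 360) − 180 = 44.38°.
Going east by 44.38° from +161.79° passes through 180° before reaching -153.83°.

Yes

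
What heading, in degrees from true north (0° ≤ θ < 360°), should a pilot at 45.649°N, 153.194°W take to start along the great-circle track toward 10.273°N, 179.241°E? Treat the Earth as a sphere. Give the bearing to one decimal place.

Δλ = 179.241 − -153.194 = 332.435°; wrapped into (−180°, 180°]: -27.565°.
θ = atan2( sin Δλ · cos φ₂ , cos φ₁ · sin φ₂ − sin φ₁ · cos φ₂ · cos Δλ )
  = atan2(-0.45534, -0.49907) = -137.624° → normalised to [0°, 360°): 222.376°.

222.4°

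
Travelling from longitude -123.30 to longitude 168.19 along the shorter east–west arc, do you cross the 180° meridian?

Yes

Naïve |168.19 − -123.30| = 291.49° > 180°, so the shorter arc goes the other way round — across 180°.
Signed shortest Δλ = ((168.19 − -123.30 + 180) mod 360) − 180 = -68.51°.
Going west by 68.51° from -123.30° passes through 180° before reaching +168.19°.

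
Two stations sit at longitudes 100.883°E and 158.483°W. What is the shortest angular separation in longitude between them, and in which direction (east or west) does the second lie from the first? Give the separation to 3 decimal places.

Raw difference: -158.483 − 100.883 = -259.366°.
Normalise into (−180°, 180°]: -259.366° + 360° = 100.634°.
Positive ⇒ the second point lies to the east; separation 100.634°.

100.634° east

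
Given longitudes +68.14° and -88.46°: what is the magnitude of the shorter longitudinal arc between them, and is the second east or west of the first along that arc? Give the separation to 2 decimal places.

156.60° west

Raw difference: -88.46 − 68.14 = -156.6°.
Normalise into (−180°, 180°]: -156.6° stays -156.6°.
Negative ⇒ the second point lies to the west; separation 156.60°.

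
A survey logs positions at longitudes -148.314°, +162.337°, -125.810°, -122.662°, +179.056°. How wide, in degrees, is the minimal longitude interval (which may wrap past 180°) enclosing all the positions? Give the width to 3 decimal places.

75.001°

Sort the longitudes: -148.314°, -125.810°, -122.662°, +162.337°, +179.056°.
Eastward gaps between consecutive values (wrapping around): 22.504°, 3.148°, 284.999°, 16.719°, 32.630°.
Largest gap = 284.999° ⇒ minimal covering band is its complement: 360° − 284.999° = 75.001°.
Band runs from +162.337° eastward to -122.662°, crossing the antimeridian.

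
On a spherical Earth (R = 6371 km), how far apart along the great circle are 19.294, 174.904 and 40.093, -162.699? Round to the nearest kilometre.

Δλ = -162.699 − 174.904 = -337.603°; wrapped into (−180°, 180°]: 22.397°.
Δφ = 40.093 − 19.294 = 20.799°.
a = sin²(Δφ/2) + cos φ₁ · cos φ₂ · sin²(Δλ/2) = 0.059817.
c = 2·atan2(√a, √(1−a)) = 0.49416 rad → d = 6371·c ≈ 3148.31 km.

3148 km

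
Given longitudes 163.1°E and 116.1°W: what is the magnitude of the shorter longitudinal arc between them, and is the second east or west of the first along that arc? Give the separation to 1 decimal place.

Raw difference: -116.1 − 163.1 = -279.2°.
Normalise into (−180°, 180°]: -279.2° + 360° = 80.8°.
Positive ⇒ the second point lies to the east; separation 80.8°.

80.8° east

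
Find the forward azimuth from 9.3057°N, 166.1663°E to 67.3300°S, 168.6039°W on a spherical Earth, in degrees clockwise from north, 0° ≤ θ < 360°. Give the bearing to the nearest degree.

170°

Δλ = -168.6039 − 166.1663 = -334.7702°; wrapped into (−180°, 180°]: 25.2298°.
θ = atan2( sin Δλ · cos φ₂ , cos φ₁ · sin φ₂ − sin φ₁ · cos φ₂ · cos Δλ )
  = atan2(0.16429, -0.96697) = 170.358° → normalised to [0°, 360°): 170.358°.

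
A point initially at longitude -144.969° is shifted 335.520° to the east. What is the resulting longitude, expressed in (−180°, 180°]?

Start at -144.969°; shift +335.520° → +190.551°.
+190.551° lies outside (−180°, 180°]; subtract 360° → -169.449°.

-169.449°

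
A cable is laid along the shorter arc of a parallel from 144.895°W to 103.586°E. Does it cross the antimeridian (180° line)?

Naïve |103.586 − -144.895| = 248.481° > 180°, so the shorter arc goes the other way round — across 180°.
Signed shortest Δλ = ((103.586 − -144.895 + 180) mod 360) − 180 = -111.519°.
Going west by 111.519° from -144.895° passes through 180° before reaching +103.586°.

Yes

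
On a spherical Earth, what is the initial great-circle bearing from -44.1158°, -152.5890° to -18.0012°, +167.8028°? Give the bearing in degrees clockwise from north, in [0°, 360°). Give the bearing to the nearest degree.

295°

Δλ = 167.8028 − -152.5890 = 320.3918°; wrapped into (−180°, 180°]: -39.6082°.
θ = atan2( sin Δλ · cos φ₂ , cos φ₁ · sin φ₂ − sin φ₁ · cos φ₂ · cos Δλ )
  = atan2(-0.60633, 0.28818) = -64.579° → normalised to [0°, 360°): 295.421°.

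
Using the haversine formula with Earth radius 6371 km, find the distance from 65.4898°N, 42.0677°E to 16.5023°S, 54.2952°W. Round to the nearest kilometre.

Δλ = -54.2952 − 42.0677 = -96.3629°.
Δφ = -16.5023 − 65.4898 = -81.9921°.
a = sin²(Δφ/2) + cos φ₁ · cos φ₂ · sin²(Δλ/2) = 0.651270.
c = 2·atan2(√a, √(1−a)) = 1.87815 rad → d = 6371·c ≈ 11965.71 km.

11966 km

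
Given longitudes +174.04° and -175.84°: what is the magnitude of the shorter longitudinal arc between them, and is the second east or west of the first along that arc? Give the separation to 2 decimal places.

10.12° east

Raw difference: -175.84 − 174.04 = -349.88°.
Normalise into (−180°, 180°]: -349.88° + 360° = 10.12°.
Positive ⇒ the second point lies to the east; separation 10.12°.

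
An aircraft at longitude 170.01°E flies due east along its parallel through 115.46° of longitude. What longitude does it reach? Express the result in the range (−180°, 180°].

Start at +170.01°; shift +115.46° → +285.47°.
+285.47° lies outside (−180°, 180°]; subtract 360° → -74.53°.

74.53°W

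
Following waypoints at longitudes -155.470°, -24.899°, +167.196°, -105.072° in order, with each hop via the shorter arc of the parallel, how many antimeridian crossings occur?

Leg 1: -155.470° → -24.899°, shortest Δλ = 130.571° (east) — does not cross 180°.
Leg 2: -24.899° → +167.196°, shortest Δλ = -167.905° (west) — crosses 180°.
Leg 3: +167.196° → -105.072°, shortest Δλ = 87.732° (east) — crosses 180°.
Total crossings: 2.

2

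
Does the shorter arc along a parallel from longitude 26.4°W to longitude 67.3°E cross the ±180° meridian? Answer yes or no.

Signed shortest Δλ = ((67.3 − -26.4 + 180) mod 360) − 180 = 93.7°.
Going east by 93.7° from -26.4° reaches +67.3° without touching 180°.

No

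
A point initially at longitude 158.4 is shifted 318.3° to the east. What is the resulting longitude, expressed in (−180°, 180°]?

Start at +158.4°; shift +318.3° → +476.7°.
+476.7° lies outside (−180°, 180°]; subtract 360° → +116.7°.

+116.7°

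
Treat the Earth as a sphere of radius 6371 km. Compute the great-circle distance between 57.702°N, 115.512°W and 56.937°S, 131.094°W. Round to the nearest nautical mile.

6924 nmi

Δλ = -131.094 − -115.512 = -15.582°.
Δφ = -56.937 − 57.702 = -114.639°.
a = sin²(Δφ/2) + cos φ₁ · cos φ₂ · sin²(Δλ/2) = 0.713807.
c = 2·atan2(√a, √(1−a)) = 2.01265 rad → d = 6371·c ≈ 12822.58 km ≈ 6923.64 nmi.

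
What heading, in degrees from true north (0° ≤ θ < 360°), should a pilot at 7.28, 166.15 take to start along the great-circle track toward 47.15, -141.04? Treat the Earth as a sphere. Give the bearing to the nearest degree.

39°

Δλ = -141.04 − 166.15 = -307.19°; wrapped into (−180°, 180°]: 52.81°.
θ = atan2( sin Δλ · cos φ₂ , cos φ₁ · sin φ₂ − sin φ₁ · cos φ₂ · cos Δλ )
  = atan2(0.54178, 0.67514) = 38.746° → normalised to [0°, 360°): 38.746°.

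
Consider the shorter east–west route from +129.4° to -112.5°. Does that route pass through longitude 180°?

Yes

Naïve |-112.5 − 129.4| = 241.9° > 180°, so the shorter arc goes the other way round — across 180°.
Signed shortest Δλ = ((-112.5 − 129.4 + 180) mod 360) − 180 = 118.1°.
Going east by 118.1° from +129.4° passes through 180° before reaching -112.5°.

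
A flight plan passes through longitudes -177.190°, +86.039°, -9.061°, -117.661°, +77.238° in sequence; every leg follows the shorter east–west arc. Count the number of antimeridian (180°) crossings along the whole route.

Leg 1: -177.190° → +86.039°, shortest Δλ = -96.771° (west) — crosses 180°.
Leg 2: +86.039° → -9.061°, shortest Δλ = -95.1° (west) — does not cross 180°.
Leg 3: -9.061° → -117.661°, shortest Δλ = -108.6° (west) — does not cross 180°.
Leg 4: -117.661° → +77.238°, shortest Δλ = -165.101° (west) — crosses 180°.
Total crossings: 2.

2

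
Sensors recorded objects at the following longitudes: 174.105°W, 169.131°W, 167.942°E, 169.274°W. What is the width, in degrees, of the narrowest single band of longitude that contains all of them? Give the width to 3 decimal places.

22.927°

Sort the longitudes: -174.105°, -169.274°, -169.131°, +167.942°.
Eastward gaps between consecutive values (wrapping around): 4.831°, 0.143°, 337.073°, 17.953°.
Largest gap = 337.073° ⇒ minimal covering band is its complement: 360° − 337.073° = 22.927°.
Band runs from +167.942° eastward to -169.131°, crossing the antimeridian.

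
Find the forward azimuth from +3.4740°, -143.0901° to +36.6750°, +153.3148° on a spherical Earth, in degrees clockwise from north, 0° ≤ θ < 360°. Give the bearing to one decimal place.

Δλ = 153.3148 − -143.0901 = 296.4049°; wrapped into (−180°, 180°]: -63.5951°.
θ = atan2( sin Δλ · cos φ₂ , cos φ₁ · sin φ₂ − sin φ₁ · cos φ₂ · cos Δλ )
  = atan2(-0.71836, 0.57456) = -51.346° → normalised to [0°, 360°): 308.654°.

308.7°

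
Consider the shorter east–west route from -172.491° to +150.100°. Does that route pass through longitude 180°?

Naïve |150.100 − -172.491| = 322.591° > 180°, so the shorter arc goes the other way round — across 180°.
Signed shortest Δλ = ((150.100 − -172.491 + 180) mod 360) − 180 = -37.409°.
Going west by 37.409° from -172.491° passes through 180° before reaching +150.100°.

Yes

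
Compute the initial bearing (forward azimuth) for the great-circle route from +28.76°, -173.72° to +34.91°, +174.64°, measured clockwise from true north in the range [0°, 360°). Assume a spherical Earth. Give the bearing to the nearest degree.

Δλ = 174.64 − -173.72 = 348.36°; wrapped into (−180°, 180°]: -11.64°.
θ = atan2( sin Δλ · cos φ₂ , cos φ₁ · sin φ₂ − sin φ₁ · cos φ₂ · cos Δλ )
  = atan2(-0.16546, 0.11525) = -55.141° → normalised to [0°, 360°): 304.859°.

305°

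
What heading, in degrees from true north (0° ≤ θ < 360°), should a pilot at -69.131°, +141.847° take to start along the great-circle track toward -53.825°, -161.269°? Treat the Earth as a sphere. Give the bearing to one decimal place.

Δλ = -161.269 − 141.847 = -303.116°; wrapped into (−180°, 180°]: 56.884°.
θ = atan2( sin Δλ · cos φ₂ , cos φ₁ · sin φ₂ − sin φ₁ · cos φ₂ · cos Δλ )
  = atan2(0.49438, 0.01376) = 88.405° → normalised to [0°, 360°): 88.405°.

88.4°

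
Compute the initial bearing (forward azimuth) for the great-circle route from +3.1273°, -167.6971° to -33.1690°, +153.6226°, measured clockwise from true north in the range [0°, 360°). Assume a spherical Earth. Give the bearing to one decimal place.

222.0°

Δλ = 153.6226 − -167.6971 = 321.3197°; wrapped into (−180°, 180°]: -38.6803°.
θ = atan2( sin Δλ · cos φ₂ , cos φ₁ · sin φ₂ − sin φ₁ · cos φ₂ · cos Δλ )
  = atan2(-0.52314, -0.58194) = -138.046° → normalised to [0°, 360°): 221.954°.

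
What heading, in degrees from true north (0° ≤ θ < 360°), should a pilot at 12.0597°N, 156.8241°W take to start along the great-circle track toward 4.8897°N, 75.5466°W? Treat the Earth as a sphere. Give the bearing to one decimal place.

87.0°

Δλ = -75.5466 − -156.8241 = 81.2775°.
θ = atan2( sin Δλ · cos φ₂ , cos φ₁ · sin φ₂ − sin φ₁ · cos φ₂ · cos Δλ )
  = atan2(0.98484, 0.05179) = 86.990° → normalised to [0°, 360°): 86.990°.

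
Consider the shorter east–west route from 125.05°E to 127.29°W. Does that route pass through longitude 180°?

Naïve |-127.29 − 125.05| = 252.34° > 180°, so the shorter arc goes the other way round — across 180°.
Signed shortest Δλ = ((-127.29 − 125.05 + 180) mod 360) − 180 = 107.66°.
Going east by 107.66° from +125.05° passes through 180° before reaching -127.29°.

Yes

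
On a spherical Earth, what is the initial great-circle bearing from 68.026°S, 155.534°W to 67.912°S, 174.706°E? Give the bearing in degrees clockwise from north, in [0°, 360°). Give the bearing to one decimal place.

256.7°

Δλ = 174.706 − -155.534 = 330.240°; wrapped into (−180°, 180°]: -29.760°.
θ = atan2( sin Δλ · cos φ₂ , cos φ₁ · sin φ₂ − sin φ₁ · cos φ₂ · cos Δλ )
  = atan2(-0.18665, -0.04400) = -103.265° → normalised to [0°, 360°): 256.735°.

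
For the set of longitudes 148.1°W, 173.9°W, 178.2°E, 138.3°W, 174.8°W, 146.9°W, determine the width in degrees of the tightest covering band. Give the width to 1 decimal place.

Sort the longitudes: -174.8°, -173.9°, -148.1°, -146.9°, -138.3°, +178.2°.
Eastward gaps between consecutive values (wrapping around): 0.9°, 25.8°, 1.2°, 8.6°, 316.5°, 7.0°.
Largest gap = 316.5° ⇒ minimal covering band is its complement: 360° − 316.5° = 43.5°.
Band runs from +178.2° eastward to -138.3°, crossing the antimeridian.

43.5°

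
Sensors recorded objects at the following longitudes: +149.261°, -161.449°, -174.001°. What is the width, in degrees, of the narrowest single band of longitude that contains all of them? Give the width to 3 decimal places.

Sort the longitudes: -174.001°, -161.449°, +149.261°.
Eastward gaps between consecutive values (wrapping around): 12.552°, 310.710°, 36.738°.
Largest gap = 310.710° ⇒ minimal covering band is its complement: 360° − 310.710° = 49.290°.
Band runs from +149.261° eastward to -161.449°, crossing the antimeridian.

49.290°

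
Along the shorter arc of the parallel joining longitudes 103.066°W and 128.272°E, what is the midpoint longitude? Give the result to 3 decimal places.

167.397°W

Signed shortest Δλ from -103.066° to +128.272° is -128.662°.
Midpoint longitude = -103.066° + (-128.662°)/2 = -103.066° − 64.331° = -167.397°.
(The naïve average (-103.066 + +128.272)/2 = 12.603° is on the wrong side of the globe.)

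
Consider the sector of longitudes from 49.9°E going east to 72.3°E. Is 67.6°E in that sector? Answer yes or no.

Yes

Band width going east from +49.9° to +72.3°: ((72.3 − 49.9) mod 360) = 22.4°.
Offset of +67.6° east of the west edge: ((67.6 − 49.9) mod 360) = 17.7°.
17.7° ≤ 22.4° ⇒ inside.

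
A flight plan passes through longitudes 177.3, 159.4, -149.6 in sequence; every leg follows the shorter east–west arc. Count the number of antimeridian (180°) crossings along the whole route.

1

Leg 1: +177.3° → +159.4°, shortest Δλ = -17.9° (west) — does not cross 180°.
Leg 2: +159.4° → -149.6°, shortest Δλ = 51.0° (east) — crosses 180°.
Total crossings: 1.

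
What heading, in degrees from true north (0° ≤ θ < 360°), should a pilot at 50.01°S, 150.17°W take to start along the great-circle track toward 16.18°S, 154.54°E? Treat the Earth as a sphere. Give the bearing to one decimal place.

286.9°

Δλ = 154.54 − -150.17 = 304.71°; wrapped into (−180°, 180°]: -55.29°.
θ = atan2( sin Δλ · cos φ₂ , cos φ₁ · sin φ₂ − sin φ₁ · cos φ₂ · cos Δλ )
  = atan2(-0.78948, 0.23991) = -73.097° → normalised to [0°, 360°): 286.903°.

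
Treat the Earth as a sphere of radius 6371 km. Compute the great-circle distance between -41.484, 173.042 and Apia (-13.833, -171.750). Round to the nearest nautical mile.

Δλ = -171.750 − 173.042 = -344.792°; wrapped into (−180°, 180°]: 15.208°.
Δφ = -13.833 − -41.484 = 27.651°.
a = sin²(Δφ/2) + cos φ₁ · cos φ₂ · sin²(Δλ/2) = 0.069842.
c = 2·atan2(√a, √(1−a)) = 0.53491 rad → d = 6371·c ≈ 3407.88 km ≈ 1840.11 nmi.

1840 nmi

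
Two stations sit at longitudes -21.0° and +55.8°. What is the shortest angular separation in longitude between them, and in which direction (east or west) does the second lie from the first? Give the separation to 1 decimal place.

76.8° east

Raw difference: 55.8 − -21.0 = 76.8°.
Normalise into (−180°, 180°]: 76.8° stays 76.8°.
Positive ⇒ the second point lies to the east; separation 76.8°.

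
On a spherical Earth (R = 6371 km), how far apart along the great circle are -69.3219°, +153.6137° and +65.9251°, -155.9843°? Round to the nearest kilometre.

Δλ = -155.9843 − 153.6137 = -309.5980°; wrapped into (−180°, 180°]: 50.4020°.
Δφ = 65.9251 − -69.3219 = 135.2470°.
a = sin²(Δφ/2) + cos φ₁ · cos φ₂ · sin²(Δλ/2) = 0.881190.
c = 2·atan2(√a, √(1−a)) = 2.43778 rad → d = 6371·c ≈ 15531.10 km.

15531 km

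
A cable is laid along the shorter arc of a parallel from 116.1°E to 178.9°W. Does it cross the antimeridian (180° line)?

Naïve |-178.9 − 116.1| = 295.0° > 180°, so the shorter arc goes the other way round — across 180°.
Signed shortest Δλ = ((-178.9 − 116.1 + 180) mod 360) − 180 = 65.0°.
Going east by 65.0° from +116.1° passes through 180° before reaching -178.9°.

Yes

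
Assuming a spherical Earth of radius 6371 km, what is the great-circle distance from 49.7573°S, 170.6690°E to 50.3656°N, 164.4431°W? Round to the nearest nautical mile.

Δλ = -164.4431 − 170.6690 = -335.1121°; wrapped into (−180°, 180°]: 24.8879°.
Δφ = 50.3656 − -49.7573 = 100.1229°.
a = sin²(Δφ/2) + cos φ₁ · cos φ₂ · sin²(Δλ/2) = 0.607015.
c = 2·atan2(√a, √(1−a)) = 1.78649 rad → d = 6371·c ≈ 11381.76 km ≈ 6145.66 nmi.

6146 nmi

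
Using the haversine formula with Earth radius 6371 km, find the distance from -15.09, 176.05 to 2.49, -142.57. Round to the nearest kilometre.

Δλ = -142.57 − 176.05 = -318.62°; wrapped into (−180°, 180°]: 41.38°.
Δφ = 2.49 − -15.09 = 17.58°.
a = sin²(Δφ/2) + cos φ₁ · cos φ₂ · sin²(Δλ/2) = 0.143763.
c = 2·atan2(√a, √(1−a)) = 0.77778 rad → d = 6371·c ≈ 4955.23 km.

4955 km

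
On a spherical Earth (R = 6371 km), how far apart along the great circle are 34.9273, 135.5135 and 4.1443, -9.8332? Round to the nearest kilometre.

Δλ = -9.8332 − 135.5135 = -145.3467°.
Δφ = 4.1443 − 34.9273 = -30.7830°.
a = sin²(Δφ/2) + cos φ₁ · cos φ₂ · sin²(Δλ/2) = 0.815650.
c = 2·atan2(√a, √(1−a)) = 2.25402 rad → d = 6371·c ≈ 14360.38 km.

14360 km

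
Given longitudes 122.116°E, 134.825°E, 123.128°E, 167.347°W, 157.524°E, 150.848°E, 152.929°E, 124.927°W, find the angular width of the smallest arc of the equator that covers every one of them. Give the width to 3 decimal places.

Sort the longitudes: -167.347°, -124.927°, +122.116°, +123.128°, +134.825°, +150.848°, +152.929°, +157.524°.
Eastward gaps between consecutive values (wrapping around): 42.420°, 247.043°, 1.012°, 11.697°, 16.023°, 2.081°, 4.595°, 35.129°.
Largest gap = 247.043° ⇒ minimal covering band is its complement: 360° − 247.043° = 112.957°.
Band runs from +122.116° eastward to -124.927°, crossing the antimeridian.

112.957°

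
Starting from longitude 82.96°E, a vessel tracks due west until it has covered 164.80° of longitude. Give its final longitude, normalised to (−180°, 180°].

Start at +82.96°; shift −164.80° → -81.84°.
-81.84° already lies in (−180°, 180°].

81.84°W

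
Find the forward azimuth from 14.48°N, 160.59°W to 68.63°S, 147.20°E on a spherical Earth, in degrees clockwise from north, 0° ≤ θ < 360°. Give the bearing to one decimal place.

Δλ = 147.20 − -160.59 = 307.79°; wrapped into (−180°, 180°]: -52.21°.
θ = atan2( sin Δλ · cos φ₂ , cos φ₁ · sin φ₂ − sin φ₁ · cos φ₂ · cos Δλ )
  = atan2(-0.28796, -0.95750) = -163.262° → normalised to [0°, 360°): 196.738°.

196.7°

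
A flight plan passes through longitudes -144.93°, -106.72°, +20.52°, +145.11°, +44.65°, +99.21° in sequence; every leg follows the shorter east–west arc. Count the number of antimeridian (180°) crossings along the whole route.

0

Leg 1: -144.93° → -106.72°, shortest Δλ = 38.21° (east) — does not cross 180°.
Leg 2: -106.72° → +20.52°, shortest Δλ = 127.24° (east) — does not cross 180°.
Leg 3: +20.52° → +145.11°, shortest Δλ = 124.59° (east) — does not cross 180°.
Leg 4: +145.11° → +44.65°, shortest Δλ = -100.46° (west) — does not cross 180°.
Leg 5: +44.65° → +99.21°, shortest Δλ = 54.56° (east) — does not cross 180°.
Total crossings: 0.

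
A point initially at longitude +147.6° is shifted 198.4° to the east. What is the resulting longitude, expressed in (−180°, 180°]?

-14.0°

Start at +147.6°; shift +198.4° → +346.0°.
+346.0° lies outside (−180°, 180°]; subtract 360° → -14.0°.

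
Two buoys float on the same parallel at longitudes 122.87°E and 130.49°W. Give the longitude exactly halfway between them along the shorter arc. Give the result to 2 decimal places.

176.19°E

Signed shortest Δλ from +122.87° to -130.49° is +106.64°.
Midpoint longitude = +122.87° + (+106.64°)/2 = +122.87° + 53.32° = +176.19°.
(The naïve average (+122.87 + -130.49)/2 = -3.81° is on the wrong side of the globe.)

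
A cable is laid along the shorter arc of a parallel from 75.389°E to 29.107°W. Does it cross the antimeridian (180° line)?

No

Signed shortest Δλ = ((-29.107 − 75.389 + 180) mod 360) − 180 = -104.496°.
Going west by 104.496° from +75.389° reaches -29.107° without touching 180°.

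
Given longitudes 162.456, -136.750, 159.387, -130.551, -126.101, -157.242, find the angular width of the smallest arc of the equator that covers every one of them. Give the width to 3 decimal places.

74.512°

Sort the longitudes: -157.242°, -136.750°, -130.551°, -126.101°, +159.387°, +162.456°.
Eastward gaps between consecutive values (wrapping around): 20.492°, 6.199°, 4.450°, 285.488°, 3.069°, 40.302°.
Largest gap = 285.488° ⇒ minimal covering band is its complement: 360° − 285.488° = 74.512°.
Band runs from +159.387° eastward to -126.101°, crossing the antimeridian.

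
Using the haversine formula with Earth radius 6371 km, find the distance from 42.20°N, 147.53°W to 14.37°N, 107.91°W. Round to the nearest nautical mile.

2641 nmi

Δλ = -107.91 − -147.53 = 39.62°.
Δφ = 14.37 − 42.20 = -27.83°.
a = sin²(Δφ/2) + cos φ₁ · cos φ₂ · sin²(Δλ/2) = 0.140254.
c = 2·atan2(√a, √(1−a)) = 0.76773 rad → d = 6371·c ≈ 4891.19 km ≈ 2641.03 nmi.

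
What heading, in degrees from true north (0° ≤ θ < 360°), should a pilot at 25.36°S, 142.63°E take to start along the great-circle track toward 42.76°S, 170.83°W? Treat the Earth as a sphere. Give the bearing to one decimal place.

Δλ = -170.83 − 142.63 = -313.46°; wrapped into (−180°, 180°]: 46.54°.
θ = atan2( sin Δλ · cos φ₂ , cos φ₁ · sin φ₂ − sin φ₁ · cos φ₂ · cos Δλ )
  = atan2(0.53293, -0.39720) = 126.698° → normalised to [0°, 360°): 126.698°.

126.7°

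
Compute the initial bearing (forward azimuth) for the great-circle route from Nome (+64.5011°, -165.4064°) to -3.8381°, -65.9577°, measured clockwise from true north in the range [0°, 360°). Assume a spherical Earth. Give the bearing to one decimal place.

83.1°

Δλ = -65.9577 − -165.4064 = 99.4487°.
θ = atan2( sin Δλ · cos φ₂ , cos φ₁ · sin φ₂ − sin φ₁ · cos φ₂ · cos Δλ )
  = atan2(0.98422, 0.11903) = 83.105° → normalised to [0°, 360°): 83.105°.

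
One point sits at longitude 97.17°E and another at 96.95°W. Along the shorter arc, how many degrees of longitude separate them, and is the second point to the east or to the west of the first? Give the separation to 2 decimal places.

165.88° east

Raw difference: -96.95 − 97.17 = -194.12°.
Normalise into (−180°, 180°]: -194.12° + 360° = 165.88°.
Positive ⇒ the second point lies to the east; separation 165.88°.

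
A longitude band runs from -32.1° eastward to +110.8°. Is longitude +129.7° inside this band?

Band width going east from -32.1° to +110.8°: ((110.8 − -32.1) mod 360) = 142.9°.
Offset of +129.7° east of the west edge: ((129.7 − -32.1) mod 360) = 161.8°.
161.8° > 142.9° ⇒ outside.

No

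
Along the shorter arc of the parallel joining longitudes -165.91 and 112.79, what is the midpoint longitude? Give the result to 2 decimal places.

+153.44°

Signed shortest Δλ from -165.91° to +112.79° is -81.30°.
Midpoint longitude = -165.91° + (-81.30°)/2 = -165.91° − 40.65° = -206.56°.
Normalise into (−180°, 180°]: +153.44°.
(The naïve average (-165.91 + +112.79)/2 = -26.56° is on the wrong side of the globe.)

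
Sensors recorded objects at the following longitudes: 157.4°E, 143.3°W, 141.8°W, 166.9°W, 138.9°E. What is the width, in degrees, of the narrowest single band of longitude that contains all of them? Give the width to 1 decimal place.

Sort the longitudes: -166.9°, -143.3°, -141.8°, +138.9°, +157.4°.
Eastward gaps between consecutive values (wrapping around): 23.6°, 1.5°, 280.7°, 18.5°, 35.7°.
Largest gap = 280.7° ⇒ minimal covering band is its complement: 360° − 280.7° = 79.3°.
Band runs from +138.9° eastward to -141.8°, crossing the antimeridian.

79.3°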